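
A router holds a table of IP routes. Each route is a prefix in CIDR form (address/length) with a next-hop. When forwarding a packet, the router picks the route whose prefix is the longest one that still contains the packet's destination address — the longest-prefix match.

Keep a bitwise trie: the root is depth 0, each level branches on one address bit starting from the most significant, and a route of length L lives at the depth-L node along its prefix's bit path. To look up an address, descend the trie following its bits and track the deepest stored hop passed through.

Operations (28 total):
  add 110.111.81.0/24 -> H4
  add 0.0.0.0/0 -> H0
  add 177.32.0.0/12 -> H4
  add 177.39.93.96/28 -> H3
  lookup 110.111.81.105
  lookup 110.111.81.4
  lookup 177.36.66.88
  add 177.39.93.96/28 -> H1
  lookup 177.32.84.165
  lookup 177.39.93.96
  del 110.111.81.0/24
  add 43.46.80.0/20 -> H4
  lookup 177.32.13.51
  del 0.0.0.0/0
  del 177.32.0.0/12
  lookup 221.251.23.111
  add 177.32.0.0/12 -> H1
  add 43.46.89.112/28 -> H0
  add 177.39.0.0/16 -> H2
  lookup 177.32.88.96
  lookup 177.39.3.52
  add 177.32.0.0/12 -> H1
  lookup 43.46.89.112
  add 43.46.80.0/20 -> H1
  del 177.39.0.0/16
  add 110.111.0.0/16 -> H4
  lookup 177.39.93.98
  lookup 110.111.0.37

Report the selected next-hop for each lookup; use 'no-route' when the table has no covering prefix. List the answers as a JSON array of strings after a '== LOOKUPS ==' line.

Apply in order:
  add 110.111.81.0/24 -> H4 at depth 24
  add 0.0.0.0/0 -> H0 at depth 0
  add 177.32.0.0/12 -> H4 at depth 12
  add 177.39.93.96/28 -> H3 at depth 28
  lookup 110.111.81.105: bits 011011100110111101010001 walk d0:H0→d1:-→d2:-→d3:-→d4:-→d5:-→d6:-→d7:-→d8:-→d9:-→d10:-→d11:-→d12:-→d13:-→d14:-→d15:-→d16:-→d17:-→d18:-→d19:-→d20:-→d21:-→d22:-→d23:-→d24:H4 -> H4
  lookup 110.111.81.4: bits 011011100110111101010001 walk d0:H0→d1:-→d2:-→d3:-→d4:-→d5:-→d6:-→d7:-→d8:-→d9:-→d10:-→d11:-→d12:-→d13:-→d14:-→d15:-→d16:-→d17:-→d18:-→d19:-→d20:-→d21:-→d22:-→d23:-→d24:H4 -> H4
  lookup 177.36.66.88: bits 10110001001001 walk d0:H0→d1:-→d2:-→d3:-→d4:-→d5:-→d6:-→d7:-→d8:-→d9:-→d10:-→d11:-→d12:H4→d13:-→d14:- -> H4
  add 177.39.93.96/28 -> H1 at depth 28
  lookup 177.32.84.165: bits 1011000100100 walk d0:H0→d1:-→d2:-→d3:-→d4:-→d5:-→d6:-→d7:-→d8:-→d9:-→d10:-→d11:-→d12:H4→d13:- -> H4
  lookup 177.39.93.96: bits 1011000100100111010111010110 walk d0:H0→d1:-→d2:-→d3:-→d4:-→d5:-→d6:-→d7:-→d8:-→d9:-→d10:-→d11:-→d12:H4→d13:-→d14:-→d15:-→d16:-→d17:-→d18:-→d19:-→d20:-→d21:-→d22:-→d23:-→d24:-→d25:-→d26:-→d27:-→d28:H1 -> H1
  - 110.111.81.0/24 clear@24
  add 43.46.80.0/20 -> H4 at depth 20
  lookup 177.32.13.51: bits 1011000100100 walk d0:H0→d1:-→d2:-→d3:-→d4:-→d5:-→d6:-→d7:-→d8:-→d9:-→d10:-→d11:-→d12:H4→d13:- -> H4
  - 0.0.0.0/0 clear@0
  - 177.32.0.0/12 clear@12
  lookup 221.251.23.111: bits 1 walk d0:-→d1:- -> no-route
  add 177.32.0.0/12 -> H1 at depth 12
  add 43.46.89.112/28 -> H0 at depth 28
  add 177.39.0.0/16 -> H2 at depth 16
  lookup 177.32.88.96: bits 1011000100100 walk d0:-→d1:-→d2:-→d3:-→d4:-→d5:-→d6:-→d7:-→d8:-→d9:-→d10:-→d11:-→d12:H1→d13:- -> H1
  lookup 177.39.3.52: bits 10110001001001110 walk d0:-→d1:-→d2:-→d3:-→d4:-→d5:-→d6:-→d7:-→d8:-→d9:-→d10:-→d11:-→d12:H1→d13:-→d14:-→d15:-→d16:H2→d17:- -> H2
  add 177.32.0.0/12 -> H1 at depth 12
  lookup 43.46.89.112: bits 0010101100101110010110010111 walk d0:-→d1:-→d2:-→d3:-→d4:-→d5:-→d6:-→d7:-→d8:-→d9:-→d10:-→d11:-→d12:-→d13:-→d14:-→d15:-→d16:-→d17:-→d18:-→d19:-→d20:H4→d21:-→d22:-→d23:-→d24:-→d25:-→d26:-→d27:-→d28:H0 -> H0
  add 43.46.80.0/20 -> H1 at depth 20
  - 177.39.0.0/16 clear@16
  add 110.111.0.0/16 -> H4 at depth 16
  lookup 177.39.93.98: bits 1011000100100111010111010110 walk d0:-→d1:-→d2:-→d3:-→d4:-→d5:-→d6:-→d7:-→d8:-→d9:-→d10:-→d11:-→d12:H1→d13:-→d14:-→d15:-→d16:-→d17:-→d18:-→d19:-→d20:-→d21:-→d22:-→d23:-→d24:-→d25:-→d26:-→d27:-→d28:H1 -> H1
  lookup 110.111.0.37: bits 01101110011011110 walk d0:-→d1:-→d2:-→d3:-→d4:-→d5:-→d6:-→d7:-→d8:-→d9:-→d10:-→d11:-→d12:-→d13:-→d14:-→d15:-→d16:H4→d17:- -> H4

== LOOKUPS ==
["H4","H4","H4","H4","H1","H4","no-route","H1","H2","H0","H1","H4"]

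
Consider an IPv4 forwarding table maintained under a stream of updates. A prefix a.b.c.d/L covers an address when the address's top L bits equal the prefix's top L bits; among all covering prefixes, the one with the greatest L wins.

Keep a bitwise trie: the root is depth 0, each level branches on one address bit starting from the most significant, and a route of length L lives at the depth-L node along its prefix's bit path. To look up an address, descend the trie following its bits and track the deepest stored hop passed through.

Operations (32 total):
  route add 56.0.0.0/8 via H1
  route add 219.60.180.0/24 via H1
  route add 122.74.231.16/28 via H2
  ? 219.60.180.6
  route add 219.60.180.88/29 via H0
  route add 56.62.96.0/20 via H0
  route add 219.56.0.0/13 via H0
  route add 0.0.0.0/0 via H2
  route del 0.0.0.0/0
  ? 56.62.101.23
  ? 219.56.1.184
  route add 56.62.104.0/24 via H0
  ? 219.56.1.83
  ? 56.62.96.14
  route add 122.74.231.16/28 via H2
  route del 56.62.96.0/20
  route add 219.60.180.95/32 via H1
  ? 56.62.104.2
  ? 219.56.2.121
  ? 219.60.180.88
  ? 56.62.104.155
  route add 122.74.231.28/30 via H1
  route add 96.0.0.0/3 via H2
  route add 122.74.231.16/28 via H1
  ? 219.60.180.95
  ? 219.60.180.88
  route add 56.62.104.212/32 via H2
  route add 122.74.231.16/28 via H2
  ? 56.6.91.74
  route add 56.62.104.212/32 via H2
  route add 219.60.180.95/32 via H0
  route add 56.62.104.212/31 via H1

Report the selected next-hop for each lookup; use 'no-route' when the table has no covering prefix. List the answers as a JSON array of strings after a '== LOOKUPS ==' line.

Trace:
  + 56.0.0.0/8 (H1) depth=8
  + 219.60.180.0/24 (H1) depth=24
  + 122.74.231.16/28 (H2) depth=28
  ? 219.60.180.6  path d0:-→d1:-→d2:-→d3:-→d4:-→d5:-→d6:-→d7:-→d8:-→d9:-→d10:-→d11:-→d12:-→d13:-→d14:-→d15:-→d16:-→d17:-→d18:-→d19:-→d20:-→d21:-→d22:-→d23:-→d24:H1  best=H1
  + 219.60.180.88/29 (H0) depth=29
  + 56.62.96.0/20 (H0) depth=20
  + 219.56.0.0/13 (H0) depth=13
  + 0.0.0.0/0 (H2) depth=0
  - 0.0.0.0/0 clear@0
  ? 56.62.101.23  path d0:-→d1:-→d2:-→d3:-→d4:-→d5:-→d6:-→d7:-→d8:H1→d9:-→d10:-→d11:-→d12:-→d13:-→d14:-→d15:-→d16:-→d17:-→d18:-→d19:-→d20:H0  best=H0
  ? 219.56.1.184  path d0:-→d1:-→d2:-→d3:-→d4:-→d5:-→d6:-→d7:-→d8:-→d9:-→d10:-→d11:-→d12:-→d13:H0  best=H0
  + 56.62.104.0/24 (H0) depth=24
  ? 219.56.1.83  path d0:-→d1:-→d2:-→d3:-→d4:-→d5:-→d6:-→d7:-→d8:-→d9:-→d10:-→d11:-→d12:-→d13:H0  best=H0
  ? 56.62.96.14  path d0:-→d1:-→d2:-→d3:-→d4:-→d5:-→d6:-→d7:-→d8:H1→d9:-→d10:-→d11:-→d12:-→d13:-→d14:-→d15:-→d16:-→d17:-→d18:-→d19:-→d20:H0  best=H0
  + 122.74.231.16/28 (H2) depth=28
  - 56.62.96.0/20 clear@20
  + 219.60.180.95/32 (H1) depth=32
  ? 56.62.104.2  path d0:-→d1:-→d2:-→d3:-→d4:-→d5:-→d6:-→d7:-→d8:H1→d9:-→d10:-→d11:-→d12:-→d13:-→d14:-→d15:-→d16:-→d17:-→d18:-→d19:-→d20:-→d21:-→d22:-→d23:-→d24:H0  best=H0
  ? 219.56.2.121  path d0:-→d1:-→d2:-→d3:-→d4:-→d5:-→d6:-→d7:-→d8:-→d9:-→d10:-→d11:-→d12:-→d13:H0  best=H0
  ? 219.60.180.88  path d0:-→d1:-→d2:-→d3:-→d4:-→d5:-→d6:-→d7:-→d8:-→d9:-→d10:-→d11:-→d12:-→d13:H0→d14:-→d15:-→d16:-→d17:-→d18:-→d19:-→d20:-→d21:-→d22:-→d23:-→d24:H1→d25:-→d26:-→d27:-→d28:-→d29:H0  best=H0
  ? 56.62.104.155  path d0:-→d1:-→d2:-→d3:-→d4:-→d5:-→d6:-→d7:-→d8:H1→d9:-→d10:-→d11:-→d12:-→d13:-→d14:-→d15:-→d16:-→d17:-→d18:-→d19:-→d20:-→d21:-→d22:-→d23:-→d24:H0  best=H0
  + 122.74.231.28/30 (H1) depth=30
  + 96.0.0.0/3 (H2) depth=3
  + 122.74.231.16/28 (H1) depth=28
  ? 219.60.180.95  path d0:-→d1:-→d2:-→d3:-→d4:-→d5:-→d6:-→d7:-→d8:-→d9:-→d10:-→d11:-→d12:-→d13:H0→d14:-→d15:-→d16:-→d17:-→d18:-→d19:-→d20:-→d21:-→d22:-→d23:-→d24:H1→d25:-→d26:-→d27:-→d28:-→d29:H0→d30:-→d31:-→d32:H1  best=H1
  ? 219.60.180.88  path d0:-→d1:-→d2:-→d3:-→d4:-→d5:-→d6:-→d7:-→d8:-→d9:-→d10:-→d11:-→d12:-→d13:H0→d14:-→d15:-→d16:-→d17:-→d18:-→d19:-→d20:-→d21:-→d22:-→d23:-→d24:H1→d25:-→d26:-→d27:-→d28:-→d29:H0  best=H0
  + 56.62.104.212/32 (H2) depth=32
  + 122.74.231.16/28 (H2) depth=28
  ? 56.6.91.74  path d0:-→d1:-→d2:-→d3:-→d4:-→d5:-→d6:-→d7:-→d8:H1→d9:-→d10:-  best=H1
  + 56.62.104.212/32 (H2) depth=32
  + 219.60.180.95/32 (H0) depth=32
  + 56.62.104.212/31 (H1) depth=31

== LOOKUPS ==
["H1","H0","H0","H0","H0","H0","H0","H0","H0","H1","H0","H1"]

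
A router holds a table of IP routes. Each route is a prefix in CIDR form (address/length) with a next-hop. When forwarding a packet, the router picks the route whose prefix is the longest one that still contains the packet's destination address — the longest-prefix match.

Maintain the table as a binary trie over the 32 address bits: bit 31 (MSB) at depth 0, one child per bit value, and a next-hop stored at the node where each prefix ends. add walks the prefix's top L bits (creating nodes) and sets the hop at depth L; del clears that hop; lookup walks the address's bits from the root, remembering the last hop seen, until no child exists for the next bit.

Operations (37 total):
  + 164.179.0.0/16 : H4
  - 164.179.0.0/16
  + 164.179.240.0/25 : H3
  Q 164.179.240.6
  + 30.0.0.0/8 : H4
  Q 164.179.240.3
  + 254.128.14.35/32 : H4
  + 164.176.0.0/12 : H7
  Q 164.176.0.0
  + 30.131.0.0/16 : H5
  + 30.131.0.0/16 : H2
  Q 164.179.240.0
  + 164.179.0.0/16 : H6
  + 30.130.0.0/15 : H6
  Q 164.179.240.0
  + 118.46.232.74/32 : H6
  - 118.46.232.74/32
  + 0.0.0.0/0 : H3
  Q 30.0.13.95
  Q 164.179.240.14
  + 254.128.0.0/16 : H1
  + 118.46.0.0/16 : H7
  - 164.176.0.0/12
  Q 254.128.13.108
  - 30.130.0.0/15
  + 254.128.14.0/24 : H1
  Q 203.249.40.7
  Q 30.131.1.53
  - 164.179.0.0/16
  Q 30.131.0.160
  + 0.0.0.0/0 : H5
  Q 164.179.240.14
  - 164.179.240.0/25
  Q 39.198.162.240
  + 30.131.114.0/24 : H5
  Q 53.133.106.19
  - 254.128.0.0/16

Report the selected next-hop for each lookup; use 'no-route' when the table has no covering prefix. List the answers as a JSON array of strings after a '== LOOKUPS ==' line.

Process each operation:
  + 164.179.0.0/16 (H4) depth=16
  - 164.179.0.0/16 clear@16
  + 164.179.240.0/25 (H3) depth=25
  ? 164.179.240.6  path d0:-→d1:-→d2:-→d3:-→d4:-→d5:-→d6:-→d7:-→d8:-→d9:-→d10:-→d11:-→d12:-→d13:-→d14:-→d15:-→d16:-→d17:-→d18:-→d19:-→d20:-→d21:-→d22:-→d23:-→d24:-→d25:H3  best=H3
  + 30.0.0.0/8 (H4) depth=8
  ? 164.179.240.3  path d0:-→d1:-→d2:-→d3:-→d4:-→d5:-→d6:-→d7:-→d8:-→d9:-→d10:-→d11:-→d12:-→d13:-→d14:-→d15:-→d16:-→d17:-→d18:-→d19:-→d20:-→d21:-→d22:-→d23:-→d24:-→d25:H3  best=H3
  + 254.128.14.35/32 (H4) depth=32
  + 164.176.0.0/12 (H7) depth=12
  ? 164.176.0.0  path d0:-→d1:-→d2:-→d3:-→d4:-→d5:-→d6:-→d7:-→d8:-→d9:-→d10:-→d11:-→d12:H7→d13:-→d14:-  best=H7
  + 30.131.0.0/16 (H5) depth=16
  + 30.131.0.0/16 (H2) depth=16
  ? 164.179.240.0  path d0:-→d1:-→d2:-→d3:-→d4:-→d5:-→d6:-→d7:-→d8:-→d9:-→d10:-→d11:-→d12:H7→d13:-→d14:-→d15:-→d16:-→d17:-→d18:-→d19:-→d20:-→d21:-→d22:-→d23:-→d24:-→d25:H3  best=H3
  + 164.179.0.0/16 (H6) depth=16
  + 30.130.0.0/15 (H6) depth=15
  ? 164.179.240.0  path d0:-→d1:-→d2:-→d3:-→d4:-→d5:-→d6:-→d7:-→d8:-→d9:-→d10:-→d11:-→d12:H7→d13:-→d14:-→d15:-→d16:H6→d17:-→d18:-→d19:-→d20:-→d21:-→d22:-→d23:-→d24:-→d25:H3  best=H3
  + 118.46.232.74/32 (H6) depth=32
  - 118.46.232.74/32 clear@32
  + 0.0.0.0/0 (H3) depth=0
  ? 30.0.13.95  path d0:H3→d1:-→d2:-→d3:-→d4:-→d5:-→d6:-→d7:-→d8:H4  best=H4
  ? 164.179.240.14  path d0:H3→d1:-→d2:-→d3:-→d4:-→d5:-→d6:-→d7:-→d8:-→d9:-→d10:-→d11:-→d12:H7→d13:-→d14:-→d15:-→d16:H6→d17:-→d18:-→d19:-→d20:-→d21:-→d22:-→d23:-→d24:-→d25:H3  best=H3
  + 254.128.0.0/16 (H1) depth=16
  + 118.46.0.0/16 (H7) depth=16
  - 164.176.0.0/12 clear@12
  ? 254.128.13.108  path d0:H3→d1:-→d2:-→d3:-→d4:-→d5:-→d6:-→d7:-→d8:-→d9:-→d10:-→d11:-→d12:-→d13:-→d14:-→d15:-→d16:H1→d17:-→d18:-→d19:-→d20:-→d21:-→d22:-  best=H1
  - 30.130.0.0/15 clear@15
  + 254.128.14.0/24 (H1) depth=24
  ? 203.249.40.7  path d0:H3→d1:-→d2:-  best=H3
  ? 30.131.1.53  path d0:H3→d1:-→d2:-→d3:-→d4:-→d5:-→d6:-→d7:-→d8:H4→d9:-→d10:-→d11:-→d12:-→d13:-→d14:-→d15:-→d16:H2  best=H2
  - 164.179.0.0/16 clear@16
  ? 30.131.0.160  path d0:H3→d1:-→d2:-→d3:-→d4:-→d5:-→d6:-→d7:-→d8:H4→d9:-→d10:-→d11:-→d12:-→d13:-→d14:-→d15:-→d16:H2  best=H2
  + 0.0.0.0/0 (H5) depth=0
  ? 164.179.240.14  path d0:H5→d1:-→d2:-→d3:-→d4:-→d5:-→d6:-→d7:-→d8:-→d9:-→d10:-→d11:-→d12:-→d13:-→d14:-→d15:-→d16:-→d17:-→d18:-→d19:-→d20:-→d21:-→d22:-→d23:-→d24:-→d25:H3  best=H3
  - 164.179.240.0/25 clear@25
  ? 39.198.162.240  path d0:H5→d1:-→d2:-  best=H5
  + 30.131.114.0/24 (H5) depth=24
  ? 53.133.106.19  path d0:H5→d1:-→d2:-  best=H5
  - 254.128.0.0/16 clear@16

== LOOKUPS ==
["H3","H3","H7","H3","H3","H4","H3","H1","H3","H2","H2","H3","H5","H5"]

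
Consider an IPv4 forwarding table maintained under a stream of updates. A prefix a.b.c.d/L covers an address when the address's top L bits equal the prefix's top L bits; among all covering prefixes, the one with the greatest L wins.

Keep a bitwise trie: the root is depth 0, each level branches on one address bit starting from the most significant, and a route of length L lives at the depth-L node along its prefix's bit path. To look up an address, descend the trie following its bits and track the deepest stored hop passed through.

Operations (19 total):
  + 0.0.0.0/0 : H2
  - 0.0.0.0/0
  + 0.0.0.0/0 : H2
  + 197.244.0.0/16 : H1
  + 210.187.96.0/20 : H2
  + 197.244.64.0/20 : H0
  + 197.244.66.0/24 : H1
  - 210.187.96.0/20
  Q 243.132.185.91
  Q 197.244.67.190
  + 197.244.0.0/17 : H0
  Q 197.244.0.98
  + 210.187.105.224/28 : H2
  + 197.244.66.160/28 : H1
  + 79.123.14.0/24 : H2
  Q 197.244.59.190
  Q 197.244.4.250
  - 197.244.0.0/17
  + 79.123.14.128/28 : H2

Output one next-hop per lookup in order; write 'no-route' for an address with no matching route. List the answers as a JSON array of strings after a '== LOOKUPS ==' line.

Apply in order:
  + 0.0.0.0/0 (H2) depth=0
  - 0.0.0.0/0 clear@0
  + 0.0.0.0/0 (H2) depth=0
  + 197.244.0.0/16 (H1) depth=16
  + 210.187.96.0/20 (H2) depth=20
  + 197.244.64.0/20 (H0) depth=20
  + 197.244.66.0/24 (H1) depth=24
  - 210.187.96.0/20 clear@20
  ? 243.132.185.91  path d0:H2→d1:-→d2:-  best=H2
  ? 197.244.67.190  path d0:H2→d1:-→d2:-→d3:-→d4:-→d5:-→d6:-→d7:-→d8:-→d9:-→d10:-→d11:-→d12:-→d13:-→d14:-→d15:-→d16:H1→d17:-→d18:-→d19:-→d20:H0→d21:-→d22:-→d23:-  best=H0
  + 197.244.0.0/17 (H0) depth=17
  ? 197.244.0.98  path d0:H2→d1:-→d2:-→d3:-→d4:-→d5:-→d6:-→d7:-→d8:-→d9:-→d10:-→d11:-→d12:-→d13:-→d14:-→d15:-→d16:H1→d17:H0  best=H0
  + 210.187.105.224/28 (H2) depth=28
  + 197.244.66.160/28 (H1) depth=28
  + 79.123.14.0/24 (H2) depth=24
  ? 197.244.59.190  path d0:H2→d1:-→d2:-→d3:-→d4:-→d5:-→d6:-→d7:-→d8:-→d9:-→d10:-→d11:-→d12:-→d13:-→d14:-→d15:-→d16:H1→d17:H0  best=H0
  ? 197.244.4.250  path d0:H2→d1:-→d2:-→d3:-→d4:-→d5:-→d6:-→d7:-→d8:-→d9:-→d10:-→d11:-→d12:-→d13:-→d14:-→d15:-→d16:H1→d17:H0  best=H0
  - 197.244.0.0/17 clear@17
  + 79.123.14.128/28 (H2) depth=28

== LOOKUPS ==
["H2","H0","H0","H0","H0"]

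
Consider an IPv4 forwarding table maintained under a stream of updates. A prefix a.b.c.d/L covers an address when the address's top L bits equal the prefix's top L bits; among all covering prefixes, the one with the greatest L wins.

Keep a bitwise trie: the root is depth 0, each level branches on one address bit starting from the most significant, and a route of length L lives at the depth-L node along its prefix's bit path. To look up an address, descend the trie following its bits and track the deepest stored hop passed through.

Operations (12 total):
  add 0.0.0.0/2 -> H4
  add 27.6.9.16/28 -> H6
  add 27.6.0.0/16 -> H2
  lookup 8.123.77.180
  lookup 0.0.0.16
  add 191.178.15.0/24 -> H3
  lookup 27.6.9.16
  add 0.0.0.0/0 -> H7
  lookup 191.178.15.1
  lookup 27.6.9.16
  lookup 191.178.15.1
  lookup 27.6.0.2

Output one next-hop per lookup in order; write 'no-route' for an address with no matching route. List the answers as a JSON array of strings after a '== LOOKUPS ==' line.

Trace:
  + 0.0.0.0/2 (H4) depth=2
  + 27.6.9.16/28 (H6) depth=28
  + 27.6.0.0/16 (H2) depth=16
  ? 8.123.77.180  path d0:-→d1:-→d2:H4→d3:-  best=H4
  ? 0.0.0.16  path d0:-→d1:-→d2:H4→d3:-  best=H4
  + 191.178.15.0/24 (H3) depth=24
  ? 27.6.9.16  path d0:-→d1:-→d2:H4→d3:-→d4:-→d5:-→d6:-→d7:-→d8:-→d9:-→d10:-→d11:-→d12:-→d13:-→d14:-→d15:-→d16:H2→d17:-→d18:-→d19:-→d20:-→d21:-→d22:-→d23:-→d24:-→d25:-→d26:-→d27:-→d28:H6  best=H6
  + 0.0.0.0/0 (H7) depth=0
  ? 191.178.15.1  path d0:H7→d1:-→d2:-→d3:-→d4:-→d5:-→d6:-→d7:-→d8:-→d9:-→d10:-→d11:-→d12:-→d13:-→d14:-→d15:-→d16:-→d17:-→d18:-→d19:-→d20:-→d21:-→d22:-→d23:-→d24:H3  best=H3
  ? 27.6.9.16  path d0:H7→d1:-→d2:H4→d3:-→d4:-→d5:-→d6:-→d7:-→d8:-→d9:-→d10:-→d11:-→d12:-→d13:-→d14:-→d15:-→d16:H2→d17:-→d18:-→d19:-→d20:-→d21:-→d22:-→d23:-→d24:-→d25:-→d26:-→d27:-→d28:H6  best=H6
  ? 191.178.15.1  path d0:H7→d1:-→d2:-→d3:-→d4:-→d5:-→d6:-→d7:-→d8:-→d9:-→d10:-→d11:-→d12:-→d13:-→d14:-→d15:-→d16:-→d17:-→d18:-→d19:-→d20:-→d21:-→d22:-→d23:-→d24:H3  best=H3
  ? 27.6.0.2  path d0:H7→d1:-→d2:H4→d3:-→d4:-→d5:-→d6:-→d7:-→d8:-→d9:-→d10:-→d11:-→d12:-→d13:-→d14:-→d15:-→d16:H2→d17:-→d18:-→d19:-→d20:-  best=H2

== LOOKUPS ==
["H4","H4","H6","H3","H6","H3","H2"]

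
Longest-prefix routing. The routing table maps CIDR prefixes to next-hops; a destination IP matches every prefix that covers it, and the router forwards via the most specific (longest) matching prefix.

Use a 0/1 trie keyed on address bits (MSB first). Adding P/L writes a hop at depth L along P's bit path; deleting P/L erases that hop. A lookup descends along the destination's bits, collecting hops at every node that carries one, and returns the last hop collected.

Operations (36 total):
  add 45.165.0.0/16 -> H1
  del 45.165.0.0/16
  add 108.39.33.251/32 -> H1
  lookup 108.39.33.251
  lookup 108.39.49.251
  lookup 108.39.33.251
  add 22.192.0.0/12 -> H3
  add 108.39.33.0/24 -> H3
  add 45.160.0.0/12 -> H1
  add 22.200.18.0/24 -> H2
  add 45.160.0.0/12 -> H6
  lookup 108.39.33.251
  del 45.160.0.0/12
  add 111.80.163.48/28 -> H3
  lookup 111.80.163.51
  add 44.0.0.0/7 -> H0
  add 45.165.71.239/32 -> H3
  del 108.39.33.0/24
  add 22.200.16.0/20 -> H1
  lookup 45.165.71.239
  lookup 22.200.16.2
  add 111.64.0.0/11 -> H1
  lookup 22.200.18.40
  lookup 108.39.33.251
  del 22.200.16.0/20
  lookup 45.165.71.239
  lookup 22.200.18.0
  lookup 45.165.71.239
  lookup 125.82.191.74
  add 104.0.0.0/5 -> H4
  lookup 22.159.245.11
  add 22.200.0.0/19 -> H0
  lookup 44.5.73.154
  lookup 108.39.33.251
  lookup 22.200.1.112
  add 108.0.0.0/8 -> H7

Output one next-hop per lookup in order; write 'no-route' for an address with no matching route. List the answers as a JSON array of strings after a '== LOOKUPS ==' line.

Trace:
  add 45.165.0.0/16 -> H1 at depth 16
  - 45.165.0.0/16 clear@16
  add 108.39.33.251/32 -> H1 at depth 32
  ? 108.39.33.251  path d0:-→d1:-→d2:-→d3:-→d4:-→d5:-→d6:-→d7:-→d8:-→d9:-→d10:-→d11:-→d12:-→d13:-→d14:-→d15:-→d16:-→d17:-→d18:-→d19:-→d20:-→d21:-→d22:-→d23:-→d24:-→d25:-→d26:-→d27:-→d28:-→d29:-→d30:-→d31:-→d32:H1  best=H1
  ? 108.39.49.251  path d0:-→d1:-→d2:-→d3:-→d4:-→d5:-→d6:-→d7:-→d8:-→d9:-→d10:-→d11:-→d12:-→d13:-→d14:-→d15:-→d16:-→d17:-→d18:-→d19:-  best=no-route
  ? 108.39.33.251  path d0:-→d1:-→d2:-→d3:-→d4:-→d5:-→d6:-→d7:-→d8:-→d9:-→d10:-→d11:-→d12:-→d13:-→d14:-→d15:-→d16:-→d17:-→d18:-→d19:-→d20:-→d21:-→d22:-→d23:-→d24:-→d25:-→d26:-→d27:-→d28:-→d29:-→d30:-→d31:-→d32:H1  best=H1
  add 22.192.0.0/12 -> H3 at depth 12
  add 108.39.33.0/24 -> H3 at depth 24
  add 45.160.0.0/12 -> H1 at depth 12
  add 22.200.18.0/24 -> H2 at depth 24
  add 45.160.0.0/12 -> H6 at depth 12
  ? 108.39.33.251  path d0:-→d1:-→d2:-→d3:-→d4:-→d5:-→d6:-→d7:-→d8:-→d9:-→d10:-→d11:-→d12:-→d13:-→d14:-→d15:-→d16:-→d17:-→d18:-→d19:-→d20:-→d21:-→d22:-→d23:-→d24:H3→d25:-→d26:-→d27:-→d28:-→d29:-→d30:-→d31:-→d32:H1  best=H1
  - 45.160.0.0/12 clear@12
  add 111.80.163.48/28 -> H3 at depth 28
  ? 111.80.163.51  path d0:-→d1:-→d2:-→d3:-→d4:-→d5:-→d6:-→d7:-→d8:-→d9:-→d10:-→d11:-→d12:-→d13:-→d14:-→d15:-→d16:-→d17:-→d18:-→d19:-→d20:-→d21:-→d22:-→d23:-→d24:-→d25:-→d26:-→d27:-→d28:H3  best=H3
  add 44.0.0.0/7 -> H0 at depth 7
  add 45.165.71.239/32 -> H3 at depth 32
  - 108.39.33.0/24 clear@24
  add 22.200.16.0/20 -> H1 at depth 20
  ? 45.165.71.239  path d0:-→d1:-→d2:-→d3:-→d4:-→d5:-→d6:-→d7:H0→d8:-→d9:-→d10:-→d11:-→d12:-→d13:-→d14:-→d15:-→d16:-→d17:-→d18:-→d19:-→d20:-→d21:-→d22:-→d23:-→d24:-→d25:-→d26:-→d27:-→d28:-→d29:-→d30:-→d31:-→d32:H3  best=H3
  ? 22.200.16.2  path d0:-→d1:-→d2:-→d3:-→d4:-→d5:-→d6:-→d7:-→d8:-→d9:-→d10:-→d11:-→d12:H3→d13:-→d14:-→d15:-→d16:-→d17:-→d18:-→d19:-→d20:H1→d21:-→d22:-  best=H1
  add 111.64.0.0/11 -> H1 at depth 11
  ? 22.200.18.40  path d0:-→d1:-→d2:-→d3:-→d4:-→d5:-→d6:-→d7:-→d8:-→d9:-→d10:-→d11:-→d12:H3→d13:-→d14:-→d15:-→d16:-→d17:-→d18:-→d19:-→d20:H1→d21:-→d22:-→d23:-→d24:H2  best=H2
  ? 108.39.33.251  path d0:-→d1:-→d2:-→d3:-→d4:-→d5:-→d6:-→d7:-→d8:-→d9:-→d10:-→d11:-→d12:-→d13:-→d14:-→d15:-→d16:-→d17:-→d18:-→d19:-→d20:-→d21:-→d22:-→d23:-→d24:-→d25:-→d26:-→d27:-→d28:-→d29:-→d30:-→d31:-→d32:H1  best=H1
  - 22.200.16.0/20 clear@20
  ? 45.165.71.239  path d0:-→d1:-→d2:-→d3:-→d4:-→d5:-→d6:-→d7:H0→d8:-→d9:-→d10:-→d11:-→d12:-→d13:-→d14:-→d15:-→d16:-→d17:-→d18:-→d19:-→d20:-→d21:-→d22:-→d23:-→d24:-→d25:-→d26:-→d27:-→d28:-→d29:-→d30:-→d31:-→d32:H3  best=H3
  ? 22.200.18.0  path d0:-→d1:-→d2:-→d3:-→d4:-→d5:-→d6:-→d7:-→d8:-→d9:-→d10:-→d11:-→d12:H3→d13:-→d14:-→d15:-→d16:-→d17:-→d18:-→d19:-→d20:-→d21:-→d22:-→d23:-→d24:H2  best=H2
  ? 45.165.71.239  path d0:-→d1:-→d2:-→d3:-→d4:-→d5:-→d6:-→d7:H0→d8:-→d9:-→d10:-→d11:-→d12:-→d13:-→d14:-→d15:-→d16:-→d17:-→d18:-→d19:-→d20:-→d21:-→d22:-→d23:-→d24:-→d25:-→d26:-→d27:-→d28:-→d29:-→d30:-→d31:-→d32:H3  best=H3
  ? 125.82.191.74  path d0:-→d1:-→d2:-→d3:-  best=no-route
  add 104.0.0.0/5 -> H4 at depth 5
  ? 22.159.245.11  path d0:-→d1:-→d2:-→d3:-→d4:-→d5:-→d6:-→d7:-→d8:-→d9:-  best=no-route
  add 22.200.0.0/19 -> H0 at depth 19
  ? 44.5.73.154  path d0:-→d1:-→d2:-→d3:-→d4:-→d5:-→d6:-→d7:H0  best=H0
  ? 108.39.33.251  path d0:-→d1:-→d2:-→d3:-→d4:-→d5:H4→d6:-→d7:-→d8:-→d9:-→d10:-→d11:-→d12:-→d13:-→d14:-→d15:-→d16:-→d17:-→d18:-→d19:-→d20:-→d21:-→d22:-→d23:-→d24:-→d25:-→d26:-→d27:-→d28:-→d29:-→d30:-→d31:-→d32:H1  best=H1
  ? 22.200.1.112  path d0:-→d1:-→d2:-→d3:-→d4:-→d5:-→d6:-→d7:-→d8:-→d9:-→d10:-→d11:-→d12:H3→d13:-→d14:-→d15:-→d16:-→d17:-→d18:-→d19:H0  best=H0
  add 108.0.0.0/8 -> H7 at depth 8

== LOOKUPS ==
["H1","no-route","H1","H1","H3","H3","H1","H2","H1","H3","H2","H3","no-route","no-route","H0","H1","H0"]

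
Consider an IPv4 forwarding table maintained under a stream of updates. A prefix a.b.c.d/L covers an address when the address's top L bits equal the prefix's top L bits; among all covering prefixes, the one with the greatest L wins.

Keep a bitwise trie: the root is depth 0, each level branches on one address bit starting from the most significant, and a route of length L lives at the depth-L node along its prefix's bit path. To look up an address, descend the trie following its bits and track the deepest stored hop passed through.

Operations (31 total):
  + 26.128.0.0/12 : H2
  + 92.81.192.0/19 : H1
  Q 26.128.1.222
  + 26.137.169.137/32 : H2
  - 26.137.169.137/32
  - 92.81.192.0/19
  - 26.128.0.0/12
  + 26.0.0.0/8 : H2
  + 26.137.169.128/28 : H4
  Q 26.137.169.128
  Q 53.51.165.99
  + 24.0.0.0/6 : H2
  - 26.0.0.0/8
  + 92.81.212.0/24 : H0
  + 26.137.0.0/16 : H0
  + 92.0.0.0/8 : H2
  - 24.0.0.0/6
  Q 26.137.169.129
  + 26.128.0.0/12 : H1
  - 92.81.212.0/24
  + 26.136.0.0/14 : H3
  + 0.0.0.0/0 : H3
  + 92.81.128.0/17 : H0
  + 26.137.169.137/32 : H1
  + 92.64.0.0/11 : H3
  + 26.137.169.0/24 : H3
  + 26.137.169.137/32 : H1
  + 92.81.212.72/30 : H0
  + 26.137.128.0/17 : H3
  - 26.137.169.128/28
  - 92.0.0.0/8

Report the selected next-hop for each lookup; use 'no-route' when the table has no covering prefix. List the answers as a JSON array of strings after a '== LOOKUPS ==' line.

Process each operation:
  add 26.128.0.0/12 -> H2 at depth 12
  add 92.81.192.0/19 -> H1 at depth 19
  Q 26.128.1.222: descend 000110101000 ; hops seen [H2] ; pick H2
  add 26.137.169.137/32 -> H2 at depth 32
  - 26.137.169.137/32 clear@32
  - 92.81.192.0/19 clear@19
  - 26.128.0.0/12 clear@12
  add 26.0.0.0/8 -> H2 at depth 8
  add 26.137.169.128/28 -> H4 at depth 28
  Q 26.137.169.128: descend 0001101010001001101010011000 ; hops seen [H2,H4] ; pick H4
  Q 53.51.165.99: descend 00 ; hops seen [∅] ; pick no-route
  add 24.0.0.0/6 -> H2 at depth 6
  - 26.0.0.0/8 clear@8
  add 92.81.212.0/24 -> H0 at depth 24
  add 26.137.0.0/16 -> H0 at depth 16
  add 92.0.0.0/8 -> H2 at depth 8
  - 24.0.0.0/6 clear@6
  Q 26.137.169.129: descend 0001101010001001101010011000 ; hops seen [H0,H4] ; pick H4
  add 26.128.0.0/12 -> H1 at depth 12
  - 92.81.212.0/24 clear@24
  add 26.136.0.0/14 -> H3 at depth 14
  add 0.0.0.0/0 -> H3 at depth 0
  add 92.81.128.0/17 -> H0 at depth 17
  add 26.137.169.137/32 -> H1 at depth 32
  add 92.64.0.0/11 -> H3 at depth 11
  add 26.137.169.0/24 -> H3 at depth 24
  add 26.137.169.137/32 -> H1 at depth 32
  add 92.81.212.72/30 -> H0 at depth 30
  add 26.137.128.0/17 -> H3 at depth 17
  - 26.137.169.128/28 clear@28
  - 92.0.0.0/8 clear@8

== LOOKUPS ==
["H2","H4","no-route","H4"]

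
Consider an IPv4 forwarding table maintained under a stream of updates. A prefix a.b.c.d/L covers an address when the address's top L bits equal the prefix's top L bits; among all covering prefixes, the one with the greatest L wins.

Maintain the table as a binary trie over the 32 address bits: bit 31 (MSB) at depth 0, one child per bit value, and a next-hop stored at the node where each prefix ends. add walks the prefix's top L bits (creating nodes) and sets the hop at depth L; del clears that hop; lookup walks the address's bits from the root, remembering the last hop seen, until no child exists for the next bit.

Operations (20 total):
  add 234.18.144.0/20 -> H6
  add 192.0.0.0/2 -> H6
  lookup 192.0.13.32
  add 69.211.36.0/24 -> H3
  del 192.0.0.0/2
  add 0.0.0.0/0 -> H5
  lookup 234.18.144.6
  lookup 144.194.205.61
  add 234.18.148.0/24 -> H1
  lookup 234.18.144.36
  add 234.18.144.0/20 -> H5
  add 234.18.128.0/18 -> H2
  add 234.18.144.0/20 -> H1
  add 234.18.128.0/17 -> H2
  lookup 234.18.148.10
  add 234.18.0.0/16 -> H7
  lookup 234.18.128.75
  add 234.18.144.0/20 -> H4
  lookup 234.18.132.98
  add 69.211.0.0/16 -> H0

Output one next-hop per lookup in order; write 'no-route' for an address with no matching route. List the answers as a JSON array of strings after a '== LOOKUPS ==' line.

Trace:
  + 234.18.144.0/20 (H6) depth=20
  + 192.0.0.0/2 (H6) depth=2
  Q 192.0.13.32: descend 11 ; hops seen [H6] ; pick H6
  + 69.211.36.0/24 (H3) depth=24
  del 192.0.0.0/2 (clear depth 2)
  + 0.0.0.0/0 (H5) depth=0
  Q 234.18.144.6: descend 11101010000100101001 ; hops seen [H5,H6] ; pick H6
  Q 144.194.205.61: descend 1 ; hops seen [H5] ; pick H5
  + 234.18.148.0/24 (H1) depth=24
  Q 234.18.144.36: descend 111010100001001010010 ; hops seen [H5,H6] ; pick H6
  + 234.18.144.0/20 (H5) depth=20
  + 234.18.128.0/18 (H2) depth=18
  + 234.18.144.0/20 (H1) depth=20
  + 234.18.128.0/17 (H2) depth=17
  Q 234.18.148.10: descend 111010100001001010010100 ; hops seen [H5,H2,H2,H1,H1] ; pick H1
  + 234.18.0.0/16 (H7) depth=16
  Q 234.18.128.75: descend 1110101000010010100 ; hops seen [H5,H7,H2,H2] ; pick H2
  + 234.18.144.0/20 (H4) depth=20
  Q 234.18.132.98: descend 1110101000010010100 ; hops seen [H5,H7,H2,H2] ; pick H2
  + 69.211.0.0/16 (H0) depth=16

== LOOKUPS ==
["H6","H6","H5","H6","H1","H2","H2"]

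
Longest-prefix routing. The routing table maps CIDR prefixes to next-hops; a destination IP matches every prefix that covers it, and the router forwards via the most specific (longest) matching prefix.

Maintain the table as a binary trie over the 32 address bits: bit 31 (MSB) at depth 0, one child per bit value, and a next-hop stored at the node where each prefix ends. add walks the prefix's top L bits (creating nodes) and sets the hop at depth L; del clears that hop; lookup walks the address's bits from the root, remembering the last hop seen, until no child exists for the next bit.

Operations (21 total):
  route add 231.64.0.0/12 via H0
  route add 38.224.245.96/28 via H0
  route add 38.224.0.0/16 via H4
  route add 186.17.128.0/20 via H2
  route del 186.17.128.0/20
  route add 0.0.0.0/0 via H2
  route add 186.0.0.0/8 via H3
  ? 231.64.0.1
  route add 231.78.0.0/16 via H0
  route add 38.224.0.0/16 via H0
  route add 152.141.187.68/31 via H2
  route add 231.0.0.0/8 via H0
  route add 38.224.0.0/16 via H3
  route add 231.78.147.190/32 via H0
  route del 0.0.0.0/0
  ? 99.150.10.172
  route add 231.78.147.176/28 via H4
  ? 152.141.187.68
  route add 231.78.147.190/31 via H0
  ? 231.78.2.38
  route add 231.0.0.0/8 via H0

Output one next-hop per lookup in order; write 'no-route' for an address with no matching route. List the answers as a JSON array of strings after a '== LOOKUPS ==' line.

Trace:
  add 231.64.0.0/12 -> H0 at depth 12
  add 38.224.245.96/28 -> H0 at depth 28
  add 38.224.0.0/16 -> H4 at depth 16
  add 186.17.128.0/20 -> H2 at depth 20
  - 186.17.128.0/20 clear@20
  add 0.0.0.0/0 -> H2 at depth 0
  add 186.0.0.0/8 -> H3 at depth 8
  lookup 231.64.0.1: bits 111001110100 walk d0:H2→d1:-→d2:-→d3:-→d4:-→d5:-→d6:-→d7:-→d8:-→d9:-→d10:-→d11:-→d12:H0 -> H0
  add 231.78.0.0/16 -> H0 at depth 16
  add 38.224.0.0/16 -> H0 at depth 16
  add 152.141.187.68/31 -> H2 at depth 31
  add 231.0.0.0/8 -> H0 at depth 8
  add 38.224.0.0/16 -> H3 at depth 16
  add 231.78.147.190/32 -> H0 at depth 32
  - 0.0.0.0/0 clear@0
  lookup 99.150.10.172: bits 0 walk d0:-→d1:- -> no-route
  add 231.78.147.176/28 -> H4 at depth 28
  lookup 152.141.187.68: bits 1001100010001101101110110100010 walk d0:-→d1:-→d2:-→d3:-→d4:-→d5:-→d6:-→d7:-→d8:-→d9:-→d10:-→d11:-→d12:-→d13:-→d14:-→d15:-→d16:-→d17:-→d18:-→d19:-→d20:-→d21:-→d22:-→d23:-→d24:-→d25:-→d26:-→d27:-→d28:-→d29:-→d30:-→d31:H2 -> H2
  add 231.78.147.190/31 -> H0 at depth 31
  lookup 231.78.2.38: bits 1110011101001110 walk d0:-→d1:-→d2:-→d3:-→d4:-→d5:-→d6:-→d7:-→d8:H0→d9:-→d10:-→d11:-→d12:H0→d13:-→d14:-→d15:-→d16:H0 -> H0
  add 231.0.0.0/8 -> H0 at depth 8

== LOOKUPS ==
["H0","no-route","H2","H0"]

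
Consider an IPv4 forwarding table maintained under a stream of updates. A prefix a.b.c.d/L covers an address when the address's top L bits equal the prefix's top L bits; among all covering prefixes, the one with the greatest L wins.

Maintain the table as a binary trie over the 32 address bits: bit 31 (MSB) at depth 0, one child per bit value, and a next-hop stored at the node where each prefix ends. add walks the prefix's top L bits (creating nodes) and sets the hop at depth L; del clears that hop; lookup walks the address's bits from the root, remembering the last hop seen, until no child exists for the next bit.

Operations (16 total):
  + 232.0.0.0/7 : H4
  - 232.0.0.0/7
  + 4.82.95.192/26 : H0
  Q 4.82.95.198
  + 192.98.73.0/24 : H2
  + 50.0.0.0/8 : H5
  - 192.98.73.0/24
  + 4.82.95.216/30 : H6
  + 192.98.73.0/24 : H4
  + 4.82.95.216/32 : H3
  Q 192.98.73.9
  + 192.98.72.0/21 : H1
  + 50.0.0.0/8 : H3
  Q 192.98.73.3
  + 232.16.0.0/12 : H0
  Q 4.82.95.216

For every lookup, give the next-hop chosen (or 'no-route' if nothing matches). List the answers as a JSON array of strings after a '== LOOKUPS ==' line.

Trace:
  add 232.0.0.0/7 -> H4 at depth 7
  del 232.0.0.0/7 (clear depth 7)
  add 4.82.95.192/26 -> H0 at depth 26
  Q 4.82.95.198: descend 00000100010100100101111111 ; hops seen [H0] ; pick H0
  add 192.98.73.0/24 -> H2 at depth 24
  add 50.0.0.0/8 -> H5 at depth 8
  del 192.98.73.0/24 (clear depth 24)
  add 4.82.95.216/30 -> H6 at depth 30
  add 192.98.73.0/24 -> H4 at depth 24
  add 4.82.95.216/32 -> H3 at depth 32
  Q 192.98.73.9: descend 110000000110001001001001 ; hops seen [H4] ; pick H4
  add 192.98.72.0/21 -> H1 at depth 21
  add 50.0.0.0/8 -> H3 at depth 8
  Q 192.98.73.3: descend 110000000110001001001001 ; hops seen [H1,H4] ; pick H4
  add 232.16.0.0/12 -> H0 at depth 12
  Q 4.82.95.216: descend 00000100010100100101111111011000 ; hops seen [H0,H6,H3] ; pick H3

== LOOKUPS ==
["H0","H4","H4","H3"]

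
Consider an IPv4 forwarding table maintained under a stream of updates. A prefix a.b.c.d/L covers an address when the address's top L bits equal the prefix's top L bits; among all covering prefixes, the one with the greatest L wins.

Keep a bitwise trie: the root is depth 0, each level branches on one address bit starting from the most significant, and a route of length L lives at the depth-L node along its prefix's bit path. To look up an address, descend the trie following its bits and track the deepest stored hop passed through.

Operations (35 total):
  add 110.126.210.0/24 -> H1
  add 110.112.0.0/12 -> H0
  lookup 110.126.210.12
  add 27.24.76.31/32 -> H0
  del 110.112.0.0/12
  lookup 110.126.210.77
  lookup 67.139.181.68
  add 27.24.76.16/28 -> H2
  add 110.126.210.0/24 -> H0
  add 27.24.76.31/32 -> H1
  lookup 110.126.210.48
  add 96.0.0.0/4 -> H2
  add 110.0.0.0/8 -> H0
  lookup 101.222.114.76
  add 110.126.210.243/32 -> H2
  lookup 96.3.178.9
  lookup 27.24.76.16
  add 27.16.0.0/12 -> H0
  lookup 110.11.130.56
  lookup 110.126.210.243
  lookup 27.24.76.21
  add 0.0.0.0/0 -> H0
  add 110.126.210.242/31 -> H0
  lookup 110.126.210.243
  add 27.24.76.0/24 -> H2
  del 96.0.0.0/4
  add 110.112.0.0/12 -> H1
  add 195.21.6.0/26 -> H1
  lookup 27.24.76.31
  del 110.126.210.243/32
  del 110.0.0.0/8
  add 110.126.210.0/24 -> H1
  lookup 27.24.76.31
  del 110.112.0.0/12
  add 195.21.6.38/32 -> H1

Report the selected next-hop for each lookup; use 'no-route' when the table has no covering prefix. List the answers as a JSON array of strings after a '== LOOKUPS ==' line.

Process each operation:
  add 110.126.210.0/24 -> H1 at depth 24
  add 110.112.0.0/12 -> H0 at depth 12
  ? 110.126.210.12  path d0:-→d1:-→d2:-→d3:-→d4:-→d5:-→d6:-→d7:-→d8:-→d9:-→d10:-→d11:-→d12:H0→d13:-→d14:-→d15:-→d16:-→d17:-→d18:-→d19:-→d20:-→d21:-→d22:-→d23:-→d24:H1  best=H1
  add 27.24.76.31/32 -> H0 at depth 32
  del 110.112.0.0/12 (clear depth 12)
  ? 110.126.210.77  path d0:-→d1:-→d2:-→d3:-→d4:-→d5:-→d6:-→d7:-→d8:-→d9:-→d10:-→d11:-→d12:-→d13:-→d14:-→d15:-→d16:-→d17:-→d18:-→d19:-→d20:-→d21:-→d22:-→d23:-→d24:H1  best=H1
  ? 67.139.181.68  path d0:-→d1:-→d2:-  best=no-route
  add 27.24.76.16/28 -> H2 at depth 28
  add 110.126.210.0/24 -> H0 at depth 24
  add 27.24.76.31/32 -> H1 at depth 32
  ? 110.126.210.48  path d0:-→d1:-→d2:-→d3:-→d4:-→d5:-→d6:-→d7:-→d8:-→d9:-→d10:-→d11:-→d12:-→d13:-→d14:-→d15:-→d16:-→d17:-→d18:-→d19:-→d20:-→d21:-→d22:-→d23:-→d24:H0  best=H0
  add 96.0.0.0/4 -> H2 at depth 4
  add 110.0.0.0/8 -> H0 at depth 8
  ? 101.222.114.76  path d0:-→d1:-→d2:-→d3:-→d4:H2  best=H2
  add 110.126.210.243/32 -> H2 at depth 32
  ? 96.3.178.9  path d0:-→d1:-→d2:-→d3:-→d4:H2  best=H2
  ? 27.24.76.16  path d0:-→d1:-→d2:-→d3:-→d4:-→d5:-→d6:-→d7:-→d8:-→d9:-→d10:-→d11:-→d12:-→d13:-→d14:-→d15:-→d16:-→d17:-→d18:-→d19:-→d20:-→d21:-→d22:-→d23:-→d24:-→d25:-→d26:-→d27:-→d28:H2  best=H2
  add 27.16.0.0/12 -> H0 at depth 12
  ? 110.11.130.56  path d0:-→d1:-→d2:-→d3:-→d4:H2→d5:-→d6:-→d7:-→d8:H0→d9:-  best=H0
  ? 110.126.210.243  path d0:-→d1:-→d2:-→d3:-→d4:H2→d5:-→d6:-→d7:-→d8:H0→d9:-→d10:-→d11:-→d12:-→d13:-→d14:-→d15:-→d16:-→d17:-→d18:-→d19:-→d20:-→d21:-→d22:-→d23:-→d24:H0→d25:-→d26:-→d27:-→d28:-→d29:-→d30:-→d31:-→d32:H2  best=H2
  ? 27.24.76.21  path d0:-→d1:-→d2:-→d3:-→d4:-→d5:-→d6:-→d7:-→d8:-→d9:-→d10:-→d11:-→d12:H0→d13:-→d14:-→d15:-→d16:-→d17:-→d18:-→d19:-→d20:-→d21:-→d22:-→d23:-→d24:-→d25:-→d26:-→d27:-→d28:H2  best=H2
  add 0.0.0.0/0 -> H0 at depth 0
  add 110.126.210.242/31 -> H0 at depth 31
  ? 110.126.210.243  path d0:H0→d1:-→d2:-→d3:-→d4:H2→d5:-→d6:-→d7:-→d8:H0→d9:-→d10:-→d11:-→d12:-→d13:-→d14:-→d15:-→d16:-→d17:-→d18:-→d19:-→d20:-→d21:-→d22:-→d23:-→d24:H0→d25:-→d26:-→d27:-→d28:-→d29:-→d30:-→d31:H0→d32:H2  best=H2
  add 27.24.76.0/24 -> H2 at depth 24
  del 96.0.0.0/4 (clear depth 4)
  add 110.112.0.0/12 -> H1 at depth 12
  add 195.21.6.0/26 -> H1 at depth 26
  ? 27.24.76.31  path d0:H0→d1:-→d2:-→d3:-→d4:-→d5:-→d6:-→d7:-→d8:-→d9:-→d10:-→d11:-→d12:H0→d13:-→d14:-→d15:-→d16:-→d17:-→d18:-→d19:-→d20:-→d21:-→d22:-→d23:-→d24:H2→d25:-→d26:-→d27:-→d28:H2→d29:-→d30:-→d31:-→d32:H1  best=H1
  del 110.126.210.243/32 (clear depth 32)
  del 110.0.0.0/8 (clear depth 8)
  add 110.126.210.0/24 -> H1 at depth 24
  ? 27.24.76.31  path d0:H0→d1:-→d2:-→d3:-→d4:-→d5:-→d6:-→d7:-→d8:-→d9:-→d10:-→d11:-→d12:H0→d13:-→d14:-→d15:-→d16:-→d17:-→d18:-→d19:-→d20:-→d21:-→d22:-→d23:-→d24:H2→d25:-→d26:-→d27:-→d28:H2→d29:-→d30:-→d31:-→d32:H1  best=H1
  del 110.112.0.0/12 (clear depth 12)
  add 195.21.6.38/32 -> H1 at depth 32

== LOOKUPS ==
["H1","H1","no-route","H0","H2","H2","H2","H0","H2","H2","H2","H1","H1"]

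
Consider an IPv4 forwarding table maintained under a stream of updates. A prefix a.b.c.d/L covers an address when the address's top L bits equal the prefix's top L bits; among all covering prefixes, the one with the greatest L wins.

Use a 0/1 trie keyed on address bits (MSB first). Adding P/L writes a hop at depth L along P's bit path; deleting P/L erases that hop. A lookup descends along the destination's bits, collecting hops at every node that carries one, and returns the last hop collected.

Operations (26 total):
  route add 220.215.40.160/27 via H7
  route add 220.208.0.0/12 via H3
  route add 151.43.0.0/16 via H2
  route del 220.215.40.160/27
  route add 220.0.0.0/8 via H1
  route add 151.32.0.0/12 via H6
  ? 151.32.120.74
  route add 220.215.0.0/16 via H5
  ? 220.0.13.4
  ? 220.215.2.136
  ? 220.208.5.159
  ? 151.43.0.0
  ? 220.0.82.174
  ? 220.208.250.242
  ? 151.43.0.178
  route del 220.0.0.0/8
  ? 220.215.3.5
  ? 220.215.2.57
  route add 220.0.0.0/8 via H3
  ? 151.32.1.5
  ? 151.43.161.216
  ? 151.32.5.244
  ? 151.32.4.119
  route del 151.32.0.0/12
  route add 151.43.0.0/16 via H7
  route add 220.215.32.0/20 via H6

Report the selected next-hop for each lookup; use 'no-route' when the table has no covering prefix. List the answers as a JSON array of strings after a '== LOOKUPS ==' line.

Apply in order:
  add 220.215.40.160/27 -> H7 at depth 27
  add 220.208.0.0/12 -> H3 at depth 12
  add 151.43.0.0/16 -> H2 at depth 16
  - 220.215.40.160/27 clear@27
  add 220.0.0.0/8 -> H1 at depth 8
  add 151.32.0.0/12 -> H6 at depth 12
  Q 151.32.120.74: descend 100101110010 ; hops seen [H6] ; pick H6
  add 220.215.0.0/16 -> H5 at depth 16
  Q 220.0.13.4: descend 11011100 ; hops seen [H1] ; pick H1
  Q 220.215.2.136: descend 110111001101011100 ; hops seen [H1,H3,H5] ; pick H5
  Q 220.208.5.159: descend 1101110011010 ; hops seen [H1,H3] ; pick H3
  Q 151.43.0.0: descend 1001011100101011 ; hops seen [H6,H2] ; pick H2
  Q 220.0.82.174: descend 11011100 ; hops seen [H1] ; pick H1
  Q 220.208.250.242: descend 1101110011010 ; hops seen [H1,H3] ; pick H3
  Q 151.43.0.178: descend 1001011100101011 ; hops seen [H6,H2] ; pick H2
  - 220.0.0.0/8 clear@8
  Q 220.215.3.5: descend 110111001101011100 ; hops seen [H3,H5] ; pick H5
  Q 220.215.2.57: descend 110111001101011100 ; hops seen [H3,H5] ; pick H5
  add 220.0.0.0/8 -> H3 at depth 8
  Q 151.32.1.5: descend 100101110010 ; hops seen [H6] ; pick H6
  Q 151.43.161.216: descend 1001011100101011 ; hops seen [H6,H2] ; pick H2
  Q 151.32.5.244: descend 100101110010 ; hops seen [H6] ; pick H6
  Q 151.32.4.119: descend 100101110010 ; hops seen [H6] ; pick H6
  - 151.32.0.0/12 clear@12
  add 151.43.0.0/16 -> H7 at depth 16
  add 220.215.32.0/20 -> H6 at depth 20

== LOOKUPS ==
["H6","H1","H5","H3","H2","H1","H3","H2","H5","H5","H6","H2","H6","H6"]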